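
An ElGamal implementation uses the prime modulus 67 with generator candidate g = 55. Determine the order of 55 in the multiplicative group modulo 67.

33

Since 55 ∈ (Z/67Z)^×, its order divides φ(67) = 67 − 1 = 66 = 2 · 3 · 11.
Divisors of 66: 1, 2, 3, 6, 11, 22, 33, 66.
Compute 55^d (mod 67) for the divisors d until we hit 1:
55^1 ≡ 55
55^2 ≡ 10
55^3 ≡ 14
55^6 ≡ 62
55^11 ≡ 37
55^22 ≡ 29
55^33 ≡ 1
Hence ord(55) = 33.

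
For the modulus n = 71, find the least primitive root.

φ(71) = 71 − 1 = 70 = 2 · 5 · 7.
g is a primitive root iff g^(70/q) ≢ 1 (mod 71) for each prime q ∈ {2, 5, 7}.
g = 2: 2^35 ≡ 1 — hits 1, so not a primitive root.
g = 3: 3^35 ≡ 1 — hits 1, so not a primitive root.
g = 4: 4^35 ≡ 1 — hits 1, so not a primitive root.
g = 5: 5^35 ≡ 1 — hits 1, so not a primitive root.
g = 6: 6^35 ≡ 1 — hits 1, so not a primitive root.
g = 7: 7^35 ≡ 70; 7^14 ≡ 54; 7^10 ≡ 45 — none is 1, so 7 is a primitive root.
Hence the least primitive root of 71 is 7.

7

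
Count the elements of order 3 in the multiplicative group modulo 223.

2

φ(223) = 223 − 1 = 222 = 2 · 3 · 37.
In a cyclic group of order 222, there are φ(d) elements of order d for each divisor d of 222, and zero for non-divisors.
3 | 222, and φ(3) = 3 − 1 = 2.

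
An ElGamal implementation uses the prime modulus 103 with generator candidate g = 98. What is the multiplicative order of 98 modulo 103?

The order of 98 must divide φ(103) = 103 − 1 = 102 = 2 · 3 · 17.
Divisors of 102: 1, 2, 3, 6, 17, 34, 51, 102.
Compute 98^d (mod 103) for the divisors d until we hit 1:
98^1 ≡ 98 (mod 103)
98^2 ≡ 25 (mod 103)
98^3 ≡ 81 (mod 103)
98^6 ≡ 72 (mod 103)
98^17 ≡ 46 (mod 103)
98^34 ≡ 56 (mod 103)
98^51 ≡ 1 (mod 103) ✓
So ord_103(98) = 51.

51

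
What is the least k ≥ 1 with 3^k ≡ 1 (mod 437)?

198

ord(3) | φ(437) = φ(19·23) = (19−1)·(23−1) = 18·22 = 396 = 2^2 · 3^2 · 11.
Divisors of 396: 1, 2, 3, 4, 6, 9, 11, 12, 18, 22, 33, 36, 44, 66, 99, 132, 198, 396.
Test each divisor d:
3^1 ≡ 3
3^2 ≡ 9
3^3 ≡ 27
3^4 ≡ 81
3^6 ≡ 292
3^9 ≡ 18
3^11 ≡ 162
3^12 ≡ 49
3^18 ≡ 324
3^22 ≡ 24
3^33 ≡ 392
3^36 ≡ 96
3^44 ≡ 139
3^66 ≡ 277
3^99 ≡ 208
3^132 ≡ 254
3^198 ≡ 1
Hence ord(3) = 198.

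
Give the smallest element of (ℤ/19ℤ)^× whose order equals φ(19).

2

φ(19) = 19 − 1 = 18 = 2 · 3^2.
Test candidates g = 2, 3, … against the prime factors q ∈ {2, 3} of φ(19): g is a generator iff g^(18/q) ≢ 1 for every such q.
g = 2: 2^9 ≡ 18; 2^6 ≡ 7 — none is 1, so 2 is a primitive root.
The smallest primitive root modulo 19 is 2.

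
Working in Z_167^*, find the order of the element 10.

166

ord(10) | φ(167) = 167 − 1 = 166 = 2 · 83.
Divisors of 166: 1, 2, 83, 166.
Evaluate successive powers at the divisors of 166:
10^1 ≡ 10
10^2 ≡ 100
10^83 ≡ 166
10^166 ≡ 1
The smallest such exponent is 166, so the order of 10 is 166.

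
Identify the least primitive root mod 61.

2

φ(61) = 61 − 1 = 60 = 2^2 · 3 · 5.
g is a primitive root iff g^(60/q) ≢ 1 (mod 61) for each prime q ∈ {2, 3, 5}.
g = 2: 2^30 ≡ 60; 2^20 ≡ 47; 2^12 ≡ 9 — none is 1, so 2 is a primitive root.
The smallest primitive root modulo 61 is 2.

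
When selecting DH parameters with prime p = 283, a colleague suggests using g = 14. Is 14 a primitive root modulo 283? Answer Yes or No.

Yes

φ(283) = 283 − 1 = 282 = 2 · 3 · 47.
It suffices to check that the order of 14 is not a proper divisor of 282: compute 14^(282/q) for q ∈ {2, 3, 47}.
14^141 ≡ 282 (mod 283)  [q = 2: ≢ 1 ✓]
14^94 ≡ 44 (mod 283)  [q = 3: ≢ 1 ✓]
14^6 ≡ 38 (mod 283)  [q = 47: ≢ 1 ✓]
All checks pass, so 14 has order 282 and is a primitive root modulo 283.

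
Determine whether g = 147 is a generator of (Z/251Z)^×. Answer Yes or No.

No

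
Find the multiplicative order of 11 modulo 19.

3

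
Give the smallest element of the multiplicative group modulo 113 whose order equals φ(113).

3

φ(113) = 113 − 1 = 112 = 2^4 · 7.
g is a primitive root iff g^(112/q) ≢ 1 (mod 113) for each prime q ∈ {2, 7}.
g = 2: 2^56 ≡ 1 — hits 1, so not a primitive root.
g = 3: 3^56 ≡ 112; 3^16 ≡ 49 — none is 1, so 3 is a primitive root.
Hence the least primitive root of 113 is 3.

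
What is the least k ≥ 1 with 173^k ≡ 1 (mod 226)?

28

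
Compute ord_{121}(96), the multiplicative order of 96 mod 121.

The order of 96 must divide φ(121) = φ(11^2) = 11·(11−1) = 110 = 2 · 5 · 11.
Divisors of 110: 1, 2, 5, 10, 11, 22, 55, 110.
Test each divisor d:
96^1 ≡ 96 (mod 121)
96^2 ≡ 20 (mod 121)
96^5 ≡ 43 (mod 121)
96^10 ≡ 34 (mod 121)
96^11 ≡ 118 (mod 121)
96^22 ≡ 9 (mod 121)
96^55 ≡ 120 (mod 121)
96^110 ≡ 1 (mod 121) ✓
The smallest such exponent is 110, so the order of 96 is 110.

110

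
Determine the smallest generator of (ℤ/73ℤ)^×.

φ(73) = 73 − 1 = 72 = 2^3 · 3^2.
g is a primitive root iff g^(72/q) ≢ 1 (mod 73) for each prime q ∈ {2, 3}.
g = 2: 2^36 ≡ 1 — hits 1, so not a primitive root.
g = 3: 3^36 ≡ 1 — hits 1, so not a primitive root.
g = 4: 4^36 ≡ 1 — hits 1, so not a primitive root.
g = 5: 5^36 ≡ 72; 5^24 ≡ 8 — none is 1, so 5 is a primitive root.
So 5 is the smallest generator of (Z/73Z)^×.

5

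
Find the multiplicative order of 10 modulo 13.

The order of 10 must divide φ(13) = 13 − 1 = 12 = 2^2 · 3.
Divisors of 12: 1, 2, 3, 4, 6, 12.
Evaluate successive powers at the divisors of 12:
10^1 ≡ 10 (mod 13)
10^2 ≡ 9 (mod 13)
10^3 ≡ 12 (mod 13)
10^4 ≡ 3 (mod 13)
10^6 ≡ 1 (mod 13) ✓
Hence ord(10) = 6.

6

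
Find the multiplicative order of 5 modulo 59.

29

By Lagrange's theorem, ord_59(5) divides φ(59) = 59 − 1 = 58 = 2 · 29.
Divisors of 58: 1, 2, 29, 58.
Test each divisor d:
5^1 ≡ 5
5^2 ≡ 25
5^29 ≡ 1
The smallest such exponent is 29, so the order of 5 is 29.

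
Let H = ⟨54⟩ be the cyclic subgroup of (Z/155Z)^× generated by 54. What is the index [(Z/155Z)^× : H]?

12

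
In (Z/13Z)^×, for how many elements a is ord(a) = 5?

0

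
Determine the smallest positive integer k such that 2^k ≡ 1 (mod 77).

Since 2 ∈ (Z/77Z)^×, its order divides φ(77) = φ(7·11) = (7−1)·(11−1) = 6·10 = 60 = 2^2 · 3 · 5.
Divisors of 60: 1, 2, 3, 4, 5, 6, 10, 12, 15, 20, 30, 60.
Compute 2^d (mod 77) for the divisors d until we hit 1:
2^1 ≡ 2
2^2 ≡ 4
2^3 ≡ 8
2^4 ≡ 16
2^5 ≡ 32
2^6 ≡ 64
2^10 ≡ 23
2^12 ≡ 15
2^15 ≡ 43
2^20 ≡ 67
2^30 ≡ 1
Hence ord(2) = 30.

30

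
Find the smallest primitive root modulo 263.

5

φ(263) = 263 − 1 = 262 = 2 · 131.
Test candidates g = 2, 3, … against the prime factors q ∈ {2, 131} of φ(263): g is a generator iff g^(262/q) ≢ 1 for every such q.
g = 2: 2^131 ≡ 1 — hits 1, so not a primitive root.
g = 3: 3^131 ≡ 1 — hits 1, so not a primitive root.
g = 4: 4^131 ≡ 1 — hits 1, so not a primitive root.
g = 5: 5^131 ≡ 262; 5^2 ≡ 25 — none is 1, so 5 is a primitive root.
Hence the least primitive root of 263 is 5.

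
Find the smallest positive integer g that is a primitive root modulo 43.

φ(43) = 43 − 1 = 42 = 2 · 3 · 7.
Test candidates g = 2, 3, … against the prime factors q ∈ {2, 3, 7} of φ(43): g is a generator iff g^(42/q) ≢ 1 for every such q.
g = 2: 2^21 ≡ 42; 2^14 ≡ 1 — hits 1, so not a primitive root.
g = 3: 3^21 ≡ 42; 3^14 ≡ 36; 3^6 ≡ 41 — none is 1, so 3 is a primitive root.
Hence the least primitive root of 43 is 3.

3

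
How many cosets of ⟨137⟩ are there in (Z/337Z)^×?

ord(137) | φ(337) = 337 − 1 = 336 = 2^4 · 3 · 7.
Divisors of 336: 1, 2, 3, 4, 6, 7, 8, 12, 14, 16, 21, 24, 28, 42, 48, 56, 84, 112, 168, 336.
Compute 137^d (mod 337) for the divisors d until we hit 1:
137^1 ≡ 137
137^2 ≡ 234
137^3 ≡ 43
137^4 ≡ 162
137^6 ≡ 164
137^7 ≡ 226
137^8 ≡ 295
137^12 ≡ 273
137^14 ≡ 189
137^16 ≡ 79
137^21 ≡ 252
137^24 ≡ 52
137^28 ≡ 336
137^42 ≡ 148
137^48 ≡ 8
137^56 ≡ 1
Thus |⟨137⟩| = ord(137) = 56.
The index is φ(337) / ord(137) = 336 / 56 = 6.

6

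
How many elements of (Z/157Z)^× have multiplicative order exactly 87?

0

φ(157) = 157 − 1 = 156 = 2^2 · 3 · 13.
(Z/157Z)^× is cyclic (|G| = 156); a cyclic group of order m has exactly φ(d) elements of each order d | m, and none otherwise.
Here 156 is not a multiple of 87, so there are no elements of order 87.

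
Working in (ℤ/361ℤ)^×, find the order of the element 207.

171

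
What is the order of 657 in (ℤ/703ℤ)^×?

Since 657 ∈ (Z/703Z)^×, its order divides φ(703) = φ(19·37) = (19−1)·(37−1) = 18·36 = 648 = 2^3 · 3^4.
Divisors of 648: 1, 2, 3, 4, 6, 8, 9, 12, 18, 24, 27, 36, 54, 72, 81, 108, 162, 216, 324, 648.
Check 657^d mod 703 for each divisor in increasing order:
657^1 ≡ 657 (mod 703)
657^2 ≡ 7 (mod 703)
657^3 ≡ 381 (mod 703)
657^4 ≡ 49 (mod 703)
657^6 ≡ 343 (mod 703)
657^8 ≡ 292 (mod 703)
657^9 ≡ 628 (mod 703)
657^12 ≡ 248 (mod 703)
657^18 ≡ 1 (mod 703) ✓
Hence ord(657) = 18.

18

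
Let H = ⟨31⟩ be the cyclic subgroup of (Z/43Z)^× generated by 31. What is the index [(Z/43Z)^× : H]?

2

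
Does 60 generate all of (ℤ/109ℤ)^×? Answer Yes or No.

φ(109) = 109 − 1 = 108 = 2^2 · 3^3.
It suffices to check that the order of 60 is not a proper divisor of 108: compute 60^(108/q) for q ∈ {2, 3}.
60^54 ≡ 1 (mod 109)  [q = 2: ≡ 1 ✗]
60^36 ≡ 45 (mod 109)  [q = 3: ≢ 1 ✓]
Since 60^54 ≡ 1, the order of 60 divides 54 < 108, so 60 is not a primitive root.

No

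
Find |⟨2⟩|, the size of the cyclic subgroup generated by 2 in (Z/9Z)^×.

6

By Lagrange's theorem, ord_9(2) divides φ(9) = φ(3^2) = 3·(3−1) = 6 = 2 · 3.
Divisors of 6: 1, 2, 3, 6.
Check 2^d mod 9 for each divisor in increasing order:
2^1 ≡ 2
2^2 ≡ 4
2^3 ≡ 8
2^6 ≡ 1
So ord_9(2) = 6.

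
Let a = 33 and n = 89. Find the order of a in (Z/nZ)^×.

88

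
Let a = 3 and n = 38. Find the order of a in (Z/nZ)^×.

18

By Lagrange's theorem, ord_38(3) divides φ(38) = φ(2)·φ(19) = 1·18 = 18 = 2 · 3^2.
Divisors of 18: 1, 2, 3, 6, 9, 18.
Evaluate successive powers at the divisors of 18:
3^1 ≡ 3 (mod 38)
3^2 ≡ 9 (mod 38)
3^3 ≡ 27 (mod 38)
3^6 ≡ 7 (mod 38)
3^9 ≡ 37 (mod 38)
3^18 ≡ 1 (mod 38) ✓
Therefore the multiplicative order of 3 modulo 38 is 18.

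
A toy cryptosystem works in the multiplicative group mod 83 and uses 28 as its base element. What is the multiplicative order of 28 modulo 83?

41

By Lagrange's theorem, ord_83(28) divides φ(83) = 83 − 1 = 82 = 2 · 41.
Divisors of 82: 1, 2, 41, 82.
Evaluate successive powers at the divisors of 82:
28^1 ≡ 28
28^2 ≡ 37
28^41 ≡ 1
Therefore the multiplicative order of 28 modulo 83 is 41.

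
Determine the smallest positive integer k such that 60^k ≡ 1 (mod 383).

By Lagrange's theorem, ord_383(60) divides φ(383) = 383 − 1 = 382 = 2 · 191.
Divisors of 382: 1, 2, 191, 382.
Compute 60^d (mod 383) for the divisors d until we hit 1:
60^1 ≡ 60 (mod 383)
60^2 ≡ 153 (mod 383)
60^191 ≡ 382 (mod 383)
60^382 ≡ 1 (mod 383) ✓
So ord_383(60) = 382.

382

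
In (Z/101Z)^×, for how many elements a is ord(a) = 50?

φ(101) = 101 − 1 = 100 = 2^2 · 5^2.
Since (Z/101Z)^× is cyclic of order 100, the number of elements of order d is φ(d) when d | 100 and 0 otherwise.
50 = 2 · 5^2 divides 100, and φ(50) = 20.

20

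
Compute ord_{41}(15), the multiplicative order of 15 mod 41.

40

The order of 15 must divide φ(41) = 41 − 1 = 40 = 2^3 · 5.
Divisors of 40: 1, 2, 4, 5, 8, 10, 20, 40.
Check 15^d mod 41 for each divisor in increasing order:
15^1 ≡ 15 (mod 41)
15^2 ≡ 20 (mod 41)
15^4 ≡ 31 (mod 41)
15^5 ≡ 14 (mod 41)
15^8 ≡ 18 (mod 41)
15^10 ≡ 32 (mod 41)
15^20 ≡ 40 (mod 41)
15^40 ≡ 1 (mod 41) ✓
Therefore the multiplicative order of 15 modulo 41 is 40.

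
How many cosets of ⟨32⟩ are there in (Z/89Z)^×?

The order of 32 must divide φ(89) = 89 − 1 = 88 = 2^3 · 11.
Divisors of 88: 1, 2, 4, 8, 11, 22, 44, 88.
Test each divisor d:
32^1 ≡ 32 (mod 89)
32^2 ≡ 45 (mod 89)
32^4 ≡ 67 (mod 89)
32^8 ≡ 39 (mod 89)
32^11 ≡ 1 (mod 89) ✓
So ord_89(32) = 11, hence |⟨32⟩| = 11.
[(Z/89Z)^× : ⟨32⟩] = 88/11 = 8.

8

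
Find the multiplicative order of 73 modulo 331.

Since 73 ∈ (Z/331Z)^×, its order divides φ(331) = 331 − 1 = 330 = 2 · 3 · 5 · 11.
Divisors of 330: 1, 2, 3, 5, 6, 10, 11, 15, 22, 30, 33, 55, 66, 110, 165, 330.
Compute 73^d (mod 331) for the divisors d until we hit 1:
73^1 ≡ 73
73^2 ≡ 33
73^3 ≡ 92
73^5 ≡ 57
73^6 ≡ 189
73^10 ≡ 270
73^11 ≡ 181
73^15 ≡ 164
73^22 ≡ 323
73^30 ≡ 85
73^33 ≡ 207
73^55 ≡ 330
73^66 ≡ 150
73^110 ≡ 1
Therefore the multiplicative order of 73 modulo 331 is 110.

110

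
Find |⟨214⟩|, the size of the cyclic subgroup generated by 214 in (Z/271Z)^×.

By Lagrange's theorem, ord_271(214) divides φ(271) = 271 − 1 = 270 = 2 · 3^3 · 5.
Divisors of 270: 1, 2, 3, 5, 6, 9, 10, 15, 18, 27, 30, 45, 54, 90, 135, 270.
Check 214^d mod 271 for each divisor in increasing order:
214^1 ≡ 214 (mod 271)
214^2 ≡ 268 (mod 271)
214^3 ≡ 171 (mod 271)
214^5 ≡ 29 (mod 271)
214^6 ≡ 244 (mod 271)
214^9 ≡ 261 (mod 271)
214^10 ≡ 28 (mod 271)
214^15 ≡ 270 (mod 271)
214^18 ≡ 100 (mod 271)
214^27 ≡ 84 (mod 271)
214^30 ≡ 1 (mod 271) ✓
Therefore the multiplicative order of 214 modulo 271 is 30.

30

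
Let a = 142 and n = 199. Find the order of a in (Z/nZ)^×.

Since 142 ∈ (Z/199Z)^×, its order divides φ(199) = 199 − 1 = 198 = 2 · 3^2 · 11.
Divisors of 198: 1, 2, 3, 6, 9, 11, 18, 22, 33, 66, 99, 198.
Compute 142^d (mod 199) for the divisors d until we hit 1:
142^1 ≡ 142 (mod 199)
142^2 ≡ 65 (mod 199)
142^3 ≡ 76 (mod 199)
142^6 ≡ 5 (mod 199)
142^9 ≡ 181 (mod 199)
142^11 ≡ 24 (mod 199)
142^18 ≡ 125 (mod 199)
142^22 ≡ 178 (mod 199)
142^33 ≡ 93 (mod 199)
142^66 ≡ 92 (mod 199)
142^99 ≡ 198 (mod 199)
142^198 ≡ 1 (mod 199) ✓
So ord_199(142) = 198.

198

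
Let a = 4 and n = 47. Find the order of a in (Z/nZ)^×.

Since 4 ∈ (Z/47Z)^×, its order divides φ(47) = 47 − 1 = 46 = 2 · 23.
Divisors of 46: 1, 2, 23, 46.
Check 4^d mod 47 for each divisor in increasing order:
4^1 ≡ 4
4^2 ≡ 16
4^23 ≡ 1
The smallest such exponent is 23, so the order of 4 is 23.

23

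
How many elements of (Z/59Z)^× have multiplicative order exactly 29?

28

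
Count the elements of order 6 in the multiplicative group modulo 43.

φ(43) = 43 − 1 = 42 = 2 · 3 · 7.
In a cyclic group of order 42, there are φ(d) elements of order d for each divisor d of 42, and zero for non-divisors.
6 = 2 · 3 divides 42, and φ(6) = 2.

2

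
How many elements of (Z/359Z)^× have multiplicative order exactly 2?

1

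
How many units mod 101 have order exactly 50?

20

φ(101) = 101 − 1 = 100 = 2^2 · 5^2.
In a cyclic group of order 100, there are φ(d) elements of order d for each divisor d of 100, and zero for non-divisors.
50 = 2 · 5^2 divides 100, and φ(50) = 20.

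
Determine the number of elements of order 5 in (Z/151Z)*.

4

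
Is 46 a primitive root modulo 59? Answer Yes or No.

No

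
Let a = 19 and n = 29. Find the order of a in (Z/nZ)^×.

The order of 19 must divide φ(29) = 29 − 1 = 28 = 2^2 · 7.
Divisors of 28: 1, 2, 4, 7, 14, 28.
Evaluate successive powers at the divisors of 28:
19^1 ≡ 19 (mod 29)
19^2 ≡ 13 (mod 29)
19^4 ≡ 24 (mod 29)
19^7 ≡ 12 (mod 29)
19^14 ≡ 28 (mod 29)
19^28 ≡ 1 (mod 29) ✓
So ord_29(19) = 28.

28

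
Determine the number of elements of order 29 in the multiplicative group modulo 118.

φ(118) = φ(2)·φ(59) = 1·58 = 58 = 2 · 29.
Since (Z/118Z)^× is cyclic of order 58, the number of elements of order d is φ(d) when d | 58 and 0 otherwise.
29 | 58, and φ(29) = 29 − 1 = 28.

28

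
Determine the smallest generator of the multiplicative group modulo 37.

2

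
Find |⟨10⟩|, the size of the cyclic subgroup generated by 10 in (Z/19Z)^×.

18

The order of 10 must divide φ(19) = 19 − 1 = 18 = 2 · 3^2.
Divisors of 18: 1, 2, 3, 6, 9, 18.
Evaluate successive powers at the divisors of 18:
10^1 ≡ 10 (mod 19)
10^2 ≡ 5 (mod 19)
10^3 ≡ 12 (mod 19)
10^6 ≡ 11 (mod 19)
10^9 ≡ 18 (mod 19)
10^18 ≡ 1 (mod 19) ✓
Hence ord(10) = 18.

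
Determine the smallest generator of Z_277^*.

5

φ(277) = 277 − 1 = 276 = 2^2 · 3 · 23.
Test candidates g = 2, 3, … against the prime factors q ∈ {2, 3, 23} of φ(277): g is a generator iff g^(276/q) ≢ 1 for every such q.
g = 2: 2^138 ≡ 276; 2^92 ≡ 1 — hits 1, so not a primitive root.
g = 3: 3^138 ≡ 1 — hits 1, so not a primitive root.
g = 4: 4^138 ≡ 1 — hits 1, so not a primitive root.
g = 5: 5^138 ≡ 276; 5^92 ≡ 116; 5^12 ≡ 27 — none is 1, so 5 is a primitive root.
So 5 is the smallest generator of (Z/277Z)^×.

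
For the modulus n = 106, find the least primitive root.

3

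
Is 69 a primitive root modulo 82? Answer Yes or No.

Yes

φ(82) = φ(2)·φ(41) = 1·40 = 40 = 2^3 · 5.
Test 69^(40/q) mod 82 for each prime factor q of 40:
69^20 ≡ 81 (mod 82)  [q = 2: ≢ 1 ✓]
69^8 ≡ 51 (mod 82)  [q = 5: ≢ 1 ✓]
None equal 1, so ord_82(69) = 40: 69 is a primitive root.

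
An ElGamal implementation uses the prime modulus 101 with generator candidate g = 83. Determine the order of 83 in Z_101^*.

100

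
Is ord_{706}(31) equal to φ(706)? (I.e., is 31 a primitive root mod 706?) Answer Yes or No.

φ(706) = φ(2)·φ(353) = 1·352 = 352 = 2^5 · 11.
It suffices to check that the order of 31 is not a proper divisor of 352: compute 31^(352/q) for q ∈ {2, 11}.
31^176 ≡ 705 (mod 706)  [q = 2: ≢ 1 ✓]
31^32 ≡ 231 (mod 706)  [q = 11: ≢ 1 ✓]
Every test exponent gives a nontrivial residue, hence 31 generates the full group.

Yes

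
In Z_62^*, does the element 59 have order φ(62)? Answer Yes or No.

No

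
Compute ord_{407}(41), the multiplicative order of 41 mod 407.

90

Since 41 ∈ (Z/407Z)^×, its order divides φ(407) = φ(11·37) = (11−1)·(37−1) = 10·36 = 360 = 2^3 · 3^2 · 5.
Divisors of 360: 1, 2, 3, 4, 5, 6, 8, 9, 10, 12, 15, 18, 20, 24, 30, 36, 40, 45, 60, 72, 90, 120, 180, 360.
Test each divisor d:
41^1 ≡ 41 (mod 407)
41^2 ≡ 53 (mod 407)
41^3 ≡ 138 (mod 407)
41^4 ≡ 367 (mod 407)
41^5 ≡ 395 (mod 407)
41^6 ≡ 322 (mod 407)
41^8 ≡ 379 (mod 407)
41^9 ≡ 73 (mod 407)
41^10 ≡ 144 (mod 407)
41^12 ≡ 306 (mod 407)
41^15 ≡ 307 (mod 407)
41^18 ≡ 38 (mod 407)
41^20 ≡ 386 (mod 407)
41^24 ≡ 26 (mod 407)
41^30 ≡ 232 (mod 407)
41^36 ≡ 223 (mod 407)
41^40 ≡ 34 (mod 407)
41^45 ≡ 406 (mod 407)
41^60 ≡ 100 (mod 407)
41^72 ≡ 75 (mod 407)
41^90 ≡ 1 (mod 407) ✓
Hence ord(41) = 90.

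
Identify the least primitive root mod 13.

φ(13) = 13 − 1 = 12 = 2^2 · 3.
Test candidates g = 2, 3, … against the prime factors q ∈ {2, 3} of φ(13): g is a generator iff g^(12/q) ≢ 1 for every such q.
g = 2: 2^6 ≡ 12; 2^4 ≡ 3 — none is 1, so 2 is a primitive root.
So 2 is the smallest generator of (Z/13Z)^×.

2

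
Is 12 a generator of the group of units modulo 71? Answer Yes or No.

φ(71) = 71 − 1 = 70 = 2 · 5 · 7.
An element g generates (Z/71Z)^× iff g^(70/q) ≢ 1 (mod 71) for each prime q ∈ {2, 5, 7}.
12^35 ≡ 1 (mod 71)  [q = 2: ≡ 1 ✗]
12^14 ≡ 57 (mod 71)  [q = 5: ≢ 1 ✓]
12^10 ≡ 32 (mod 71)  [q = 7: ≢ 1 ✓]
Since 12^35 ≡ 1, the order of 12 divides 35 < 70, so 12 is not a primitive root.

No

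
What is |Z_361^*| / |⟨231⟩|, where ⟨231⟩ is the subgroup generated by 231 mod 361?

1

By Lagrange's theorem, ord_361(231) divides φ(361) = φ(19^2) = 19·(19−1) = 342 = 2 · 3^2 · 19.
Divisors of 342: 1, 2, 3, 6, 9, 18, 19, 38, 57, 114, 171, 342.
Evaluate successive powers at the divisors of 342:
231^1 ≡ 231
231^2 ≡ 294
231^3 ≡ 46
231^6 ≡ 311
231^9 ≡ 227
231^18 ≡ 267
231^19 ≡ 307
231^38 ≡ 28
231^57 ≡ 293
231^114 ≡ 292
231^171 ≡ 360
231^342 ≡ 1
The order of 231 is 342, so the subgroup it generates has 342 elements.
Index = |(Z/361Z)^×| / |⟨231⟩| = 342 / 342 = 1.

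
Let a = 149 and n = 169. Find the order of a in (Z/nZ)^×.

The order of 149 must divide φ(169) = φ(13^2) = 13·(13−1) = 156 = 2^2 · 3 · 13.
Divisors of 156: 1, 2, 3, 4, 6, 12, 13, 26, 39, 52, 78, 156.
Compute 149^d (mod 169) for the divisors d until we hit 1:
149^1 ≡ 149 (mod 169)
149^2 ≡ 62 (mod 169)
149^3 ≡ 112 (mod 169)
149^4 ≡ 126 (mod 169)
149^6 ≡ 38 (mod 169)
149^12 ≡ 92 (mod 169)
149^13 ≡ 19 (mod 169)
149^26 ≡ 23 (mod 169)
149^39 ≡ 99 (mod 169)
149^52 ≡ 22 (mod 169)
149^78 ≡ 168 (mod 169)
149^156 ≡ 1 (mod 169) ✓
The smallest such exponent is 156, so the order of 149 is 156.

156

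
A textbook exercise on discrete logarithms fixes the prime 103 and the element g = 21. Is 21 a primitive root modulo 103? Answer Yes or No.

Yes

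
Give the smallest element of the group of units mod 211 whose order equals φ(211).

2

φ(211) = 211 − 1 = 210 = 2 · 3 · 5 · 7.
Test candidates g = 2, 3, … against the prime factors q ∈ {2, 3, 5, 7} of φ(211): g is a generator iff g^(210/q) ≢ 1 for every such q.
g = 2: 2^105 ≡ 210; 2^70 ≡ 196; 2^42 ≡ 107; 2^30 ≡ 171 — none is 1, so 2 is a primitive root.
Hence the least primitive root of 211 is 2.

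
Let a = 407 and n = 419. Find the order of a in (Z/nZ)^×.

418

ord(407) | φ(419) = 419 − 1 = 418 = 2 · 11 · 19.
Divisors of 418: 1, 2, 11, 19, 22, 38, 209, 418.
Check 407^d mod 419 for each divisor in increasing order:
407^1 ≡ 407 (mod 419)
407^2 ≡ 144 (mod 419)
407^11 ≡ 204 (mod 419)
407^19 ≡ 360 (mod 419)
407^22 ≡ 135 (mod 419)
407^38 ≡ 129 (mod 419)
407^209 ≡ 418 (mod 419)
407^418 ≡ 1 (mod 419) ✓
The smallest such exponent is 418, so the order of 407 is 418.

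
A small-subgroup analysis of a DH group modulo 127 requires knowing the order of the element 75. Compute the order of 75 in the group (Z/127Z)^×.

The order of 75 must divide φ(127) = 127 − 1 = 126 = 2 · 3^2 · 7.
Divisors of 126: 1, 2, 3, 6, 7, 9, 14, 18, 21, 42, 63, 126.
Compute 75^d (mod 127) for the divisors d until we hit 1:
75^1 ≡ 75
75^2 ≡ 37
75^3 ≡ 108
75^6 ≡ 107
75^7 ≡ 24
75^9 ≡ 126
75^14 ≡ 68
75^18 ≡ 1
Hence ord(75) = 18.

18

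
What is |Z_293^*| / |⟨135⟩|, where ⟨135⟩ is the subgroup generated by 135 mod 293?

By Lagrange's theorem, ord_293(135) divides φ(293) = 293 − 1 = 292 = 2^2 · 73.
Divisors of 292: 1, 2, 4, 73, 146, 292.
Evaluate successive powers at the divisors of 292:
135^1 ≡ 135 (mod 293)
135^2 ≡ 59 (mod 293)
135^4 ≡ 258 (mod 293)
135^73 ≡ 1 (mod 293) ✓
Thus |⟨135⟩| = ord(135) = 73.
Index = |(Z/293Z)^×| / |⟨135⟩| = 292 / 73 = 4.

4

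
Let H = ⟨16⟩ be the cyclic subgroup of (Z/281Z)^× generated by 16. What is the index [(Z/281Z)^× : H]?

8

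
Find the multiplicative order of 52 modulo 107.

By Lagrange's theorem, ord_107(52) divides φ(107) = 107 − 1 = 106 = 2 · 53.
Divisors of 106: 1, 2, 53, 106.
Evaluate successive powers at the divisors of 106:
52^1 ≡ 52 (mod 107)
52^2 ≡ 29 (mod 107)
52^53 ≡ 1 (mod 107) ✓
So ord_107(52) = 53.

53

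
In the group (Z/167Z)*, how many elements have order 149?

0

φ(167) = 167 − 1 = 166 = 2 · 83.
In a cyclic group of order 166, there are φ(d) elements of order d for each divisor d of 166, and zero for non-divisors.
149 does not divide 166, so no element of (Z/167Z)^× has order 149.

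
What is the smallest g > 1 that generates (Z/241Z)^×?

7

φ(241) = 241 − 1 = 240 = 2^4 · 3 · 5.
g is a primitive root iff g^(240/q) ≢ 1 (mod 241) for each prime q ∈ {2, 3, 5}.
g = 2: 2^120 ≡ 1 — hits 1, so not a primitive root.
g = 3: 3^120 ≡ 1 — hits 1, so not a primitive root.
g = 4: 4^120 ≡ 1 — hits 1, so not a primitive root.
g = 5: 5^120 ≡ 1 — hits 1, so not a primitive root.
g = 6: 6^120 ≡ 1 — hits 1, so not a primitive root.
g = 7: 7^120 ≡ 240; 7^80 ≡ 15; 7^48 ≡ 91 — none is 1, so 7 is a primitive root.
The smallest primitive root modulo 241 is 7.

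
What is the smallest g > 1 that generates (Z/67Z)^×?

φ(67) = 67 − 1 = 66 = 2 · 3 · 11.
Test candidates g = 2, 3, … against the prime factors q ∈ {2, 3, 11} of φ(67): g is a generator iff g^(66/q) ≢ 1 for every such q.
g = 2: 2^33 ≡ 66; 2^22 ≡ 37; 2^6 ≡ 64 — none is 1, so 2 is a primitive root.
The smallest primitive root modulo 67 is 2.

2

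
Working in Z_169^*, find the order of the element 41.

By Lagrange's theorem, ord_169(41) divides φ(169) = φ(13^2) = 13·(13−1) = 156 = 2^2 · 3 · 13.
Divisors of 156: 1, 2, 3, 4, 6, 12, 13, 26, 39, 52, 78, 156.
Compute 41^d (mod 169) for the divisors d until we hit 1:
41^1 ≡ 41
41^2 ≡ 160
41^3 ≡ 138
41^4 ≡ 81
41^6 ≡ 116
41^12 ≡ 105
41^13 ≡ 80
41^26 ≡ 147
41^39 ≡ 99
41^52 ≡ 146
41^78 ≡ 168
41^156 ≡ 1
So ord_169(41) = 156.

156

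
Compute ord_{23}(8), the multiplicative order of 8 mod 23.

11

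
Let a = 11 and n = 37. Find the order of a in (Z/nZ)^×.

6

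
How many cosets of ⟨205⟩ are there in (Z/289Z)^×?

16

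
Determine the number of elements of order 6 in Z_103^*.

2

φ(103) = 103 − 1 = 102 = 2 · 3 · 17.
In a cyclic group of order 102, there are φ(d) elements of order d for each divisor d of 102, and zero for non-divisors.
6 = 2 · 3 divides 102, and φ(6) = 2.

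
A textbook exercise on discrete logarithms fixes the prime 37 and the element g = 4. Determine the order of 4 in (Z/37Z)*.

18

ord(4) | φ(37) = 37 − 1 = 36 = 2^2 · 3^2.
Divisors of 36: 1, 2, 3, 4, 6, 9, 12, 18, 36.
Test each divisor d:
4^1 ≡ 4 (mod 37)
4^2 ≡ 16 (mod 37)
4^3 ≡ 27 (mod 37)
4^4 ≡ 34 (mod 37)
4^6 ≡ 26 (mod 37)
4^9 ≡ 36 (mod 37)
4^12 ≡ 10 (mod 37)
4^18 ≡ 1 (mod 37) ✓
So ord_37(4) = 18.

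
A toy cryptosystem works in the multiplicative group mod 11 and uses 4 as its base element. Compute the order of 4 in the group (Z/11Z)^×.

5

ord(4) | φ(11) = 11 − 1 = 10 = 2 · 5.
Divisors of 10: 1, 2, 5, 10.
Evaluate successive powers at the divisors of 10:
4^1 ≡ 4
4^2 ≡ 5
4^5 ≡ 1
The smallest such exponent is 5, so the order of 4 is 5.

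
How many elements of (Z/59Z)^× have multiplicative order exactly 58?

28

φ(59) = 59 − 1 = 58 = 2 · 29.
(Z/59Z)^× is cyclic (|G| = 58); a cyclic group of order m has exactly φ(d) elements of each order d | m, and none otherwise.
58 = 2 · 29 divides 58, and φ(58) = 28.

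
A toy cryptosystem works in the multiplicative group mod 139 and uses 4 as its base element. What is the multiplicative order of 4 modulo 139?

ord(4) | φ(139) = 139 − 1 = 138 = 2 · 3 · 23.
Divisors of 138: 1, 2, 3, 6, 23, 46, 69, 138.
Test each divisor d:
4^1 ≡ 4
4^2 ≡ 16
4^3 ≡ 64
4^6 ≡ 65
4^23 ≡ 96
4^46 ≡ 42
4^69 ≡ 1
The smallest such exponent is 69, so the order of 4 is 69.

69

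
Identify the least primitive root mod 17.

3

φ(17) = 17 − 1 = 16 = 2^4.
Test candidates g = 2, 3, … against the prime factors q ∈ {2} of φ(17): g is a generator iff g^(16/q) ≢ 1 for every such q.
g = 2: 2^8 ≡ 1 — hits 1, so not a primitive root.
g = 3: 3^8 ≡ 16 — none is 1, so 3 is a primitive root.
So 3 is the smallest generator of (Z/17Z)^×.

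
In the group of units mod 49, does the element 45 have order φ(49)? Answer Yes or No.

Yes

φ(49) = φ(7^2) = 7·(7−1) = 42 = 2 · 3 · 7.
It suffices to check that the order of 45 is not a proper divisor of 42: compute 45^(42/q) for q ∈ {2, 3, 7}.
45^21 ≡ 48 (mod 49)  [q = 2: ≢ 1 ✓]
45^14 ≡ 30 (mod 49)  [q = 3: ≢ 1 ✓]
45^6 ≡ 29 (mod 49)  [q = 7: ≢ 1 ✓]
All checks pass, so 45 has order 42 and is a primitive root modulo 49.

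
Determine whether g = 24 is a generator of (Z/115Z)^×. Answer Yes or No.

No

115 = 5 · 23 is a product of two distinct odd primes, so (Z/115Z)^× ≅ (Z/5Z)^× × (Z/23Z)^× is not cyclic.
No primitive root modulo 115 exists; in particular 24 is not one.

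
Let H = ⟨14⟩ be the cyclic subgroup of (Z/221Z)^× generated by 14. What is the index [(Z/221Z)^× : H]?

12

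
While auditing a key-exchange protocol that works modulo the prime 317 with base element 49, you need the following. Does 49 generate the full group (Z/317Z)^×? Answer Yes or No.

No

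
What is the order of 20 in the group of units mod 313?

312

By Lagrange's theorem, ord_313(20) divides φ(313) = 313 − 1 = 312 = 2^3 · 3 · 13.
Divisors of 312: 1, 2, 3, 4, 6, 8, 12, 13, 24, 26, 39, 52, 78, 104, 156, 312.
Compute 20^d (mod 313) for the divisors d until we hit 1:
20^1 ≡ 20 (mod 313)
20^2 ≡ 87 (mod 313)
20^3 ≡ 175 (mod 313)
20^4 ≡ 57 (mod 313)
20^6 ≡ 264 (mod 313)
20^8 ≡ 119 (mod 313)
20^12 ≡ 210 (mod 313)
20^13 ≡ 131 (mod 313)
20^24 ≡ 280 (mod 313)
20^26 ≡ 259 (mod 313)
20^39 ≡ 125 (mod 313)
20^52 ≡ 99 (mod 313)
20^78 ≡ 288 (mod 313)
20^104 ≡ 98 (mod 313)
20^156 ≡ 312 (mod 313)
20^312 ≡ 1 (mod 313) ✓
So ord_313(20) = 312.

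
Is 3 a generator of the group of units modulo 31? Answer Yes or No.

Yes

φ(31) = 31 − 1 = 30 = 2 · 3 · 5.
3 is a primitive root mod 31 iff 3^(φ(31)/q) ≢ 1 for every prime q | φ(31), i.e. q ∈ {2, 3, 5}.
3^15 ≡ 30 (mod 31)  [q = 2: ≢ 1 ✓]
3^10 ≡ 25 (mod 31)  [q = 3: ≢ 1 ✓]
3^6 ≡ 16 (mod 31)  [q = 5: ≢ 1 ✓]
All checks pass, so 3 has order 30 and is a primitive root modulo 31.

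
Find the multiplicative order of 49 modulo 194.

By Lagrange's theorem, ord_194(49) divides φ(194) = φ(2)·φ(97) = 1·96 = 96 = 2^5 · 3.
Divisors of 96: 1, 2, 3, 4, 6, 8, 12, 16, 24, 32, 48, 96.
Compute 49^d (mod 194) for the divisors d until we hit 1:
49^1 ≡ 49 (mod 194)
49^2 ≡ 73 (mod 194)
49^3 ≡ 85 (mod 194)
49^4 ≡ 91 (mod 194)
49^6 ≡ 47 (mod 194)
49^8 ≡ 133 (mod 194)
49^12 ≡ 75 (mod 194)
49^16 ≡ 35 (mod 194)
49^24 ≡ 193 (mod 194)
49^32 ≡ 61 (mod 194)
49^48 ≡ 1 (mod 194) ✓
Therefore the multiplicative order of 49 modulo 194 is 48.

48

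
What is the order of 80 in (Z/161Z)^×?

By Lagrange's theorem, ord_161(80) divides φ(161) = φ(7·23) = (7−1)·(23−1) = 6·22 = 132 = 2^2 · 3 · 11.
Divisors of 132: 1, 2, 3, 4, 6, 11, 12, 22, 33, 44, 66, 132.
Check 80^d mod 161 for each divisor in increasing order:
80^1 ≡ 80 (mod 161)
80^2 ≡ 121 (mod 161)
80^3 ≡ 20 (mod 161)
80^4 ≡ 151 (mod 161)
80^6 ≡ 78 (mod 161)
80^11 ≡ 68 (mod 161)
80^12 ≡ 127 (mod 161)
80^22 ≡ 116 (mod 161)
80^33 ≡ 160 (mod 161)
80^44 ≡ 93 (mod 161)
80^66 ≡ 1 (mod 161) ✓
Therefore the multiplicative order of 80 modulo 161 is 66.

66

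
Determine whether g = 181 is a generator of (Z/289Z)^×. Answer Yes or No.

Yes

φ(289) = φ(17^2) = 17·(17−1) = 272 = 2^4 · 17.
Test 181^(272/q) mod 289 for each prime factor q of 272:
181^136 ≡ 288 (mod 289)  [q = 2: ≢ 1 ✓]
181^16 ≡ 86 (mod 289)  [q = 17: ≢ 1 ✓]
Every test exponent gives a nontrivial residue, hence 181 generates the full group.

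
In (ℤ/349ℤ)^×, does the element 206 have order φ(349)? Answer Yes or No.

φ(349) = 349 − 1 = 348 = 2^2 · 3 · 29.
Test 206^(348/q) mod 349 for each prime factor q of 348:
206^174 ≡ 1 (mod 349)  [q = 2: ≡ 1 ✗]
206^116 ≡ 226 (mod 349)  [q = 3: ≢ 1 ✓]
206^12 ≡ 88 (mod 349)  [q = 29: ≢ 1 ✓]
Since 206^174 ≡ 1, the order of 206 divides 174 < 348, so 206 is not a primitive root.

No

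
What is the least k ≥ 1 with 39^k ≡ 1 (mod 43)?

14

By Lagrange's theorem, ord_43(39) divides φ(43) = 43 − 1 = 42 = 2 · 3 · 7.
Divisors of 42: 1, 2, 3, 6, 7, 14, 21, 42.
Compute 39^d (mod 43) for the divisors d until we hit 1:
39^1 ≡ 39 (mod 43)
39^2 ≡ 16 (mod 43)
39^3 ≡ 22 (mod 43)
39^6 ≡ 11 (mod 43)
39^7 ≡ 42 (mod 43)
39^14 ≡ 1 (mod 43) ✓
Hence ord(39) = 14.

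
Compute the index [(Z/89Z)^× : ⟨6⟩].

By Lagrange's theorem, ord_89(6) divides φ(89) = 89 − 1 = 88 = 2^3 · 11.
Divisors of 88: 1, 2, 4, 8, 11, 22, 44, 88.
Test each divisor d:
6^1 ≡ 6 (mod 89)
6^2 ≡ 36 (mod 89)
6^4 ≡ 50 (mod 89)
6^8 ≡ 8 (mod 89)
6^11 ≡ 37 (mod 89)
6^22 ≡ 34 (mod 89)
6^44 ≡ 88 (mod 89)
6^88 ≡ 1 (mod 89) ✓
The order of 6 is 88, so the subgroup it generates has 88 elements.
Index = |(Z/89Z)^×| / |⟨6⟩| = 88 / 88 = 1.

1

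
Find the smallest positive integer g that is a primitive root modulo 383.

5

φ(383) = 383 − 1 = 382 = 2 · 191.
g is a primitive root iff g^(382/q) ≢ 1 (mod 383) for each prime q ∈ {2, 191}.
g = 2: 2^191 ≡ 1 — hits 1, so not a primitive root.
g = 3: 3^191 ≡ 1 — hits 1, so not a primitive root.
g = 4: 4^191 ≡ 1 — hits 1, so not a primitive root.
g = 5: 5^191 ≡ 382; 5^2 ≡ 25 — none is 1, so 5 is a primitive root.
Hence the least primitive root of 383 is 5.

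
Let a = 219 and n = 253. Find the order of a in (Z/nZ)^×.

22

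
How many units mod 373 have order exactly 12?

φ(373) = 373 − 1 = 372 = 2^2 · 3 · 31.
Since (Z/373Z)^× is cyclic of order 372, the number of elements of order d is φ(d) when d | 372 and 0 otherwise.
12 = 2^2 · 3 divides 372, and φ(12) = 4.

4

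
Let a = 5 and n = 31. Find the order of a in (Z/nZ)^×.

3

By Lagrange's theorem, ord_31(5) divides φ(31) = 31 − 1 = 30 = 2 · 3 · 5.
Divisors of 30: 1, 2, 3, 5, 6, 10, 15, 30.
Evaluate successive powers at the divisors of 30:
5^1 ≡ 5
5^2 ≡ 25
5^3 ≡ 1
So ord_31(5) = 3.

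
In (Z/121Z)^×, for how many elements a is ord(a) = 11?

10

φ(121) = φ(11^2) = 11·(11−1) = 110 = 2 · 5 · 11.
(Z/121Z)^× is cyclic (|G| = 110); a cyclic group of order m has exactly φ(d) elements of each order d | m, and none otherwise.
11 | 110, and φ(11) = 11 − 1 = 10.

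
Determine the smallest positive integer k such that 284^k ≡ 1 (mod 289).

By Lagrange's theorem, ord_289(284) divides φ(289) = φ(17^2) = 17·(17−1) = 272 = 2^4 · 17.
Divisors of 272: 1, 2, 4, 8, 16, 17, 34, 68, 136, 272.
Evaluate successive powers at the divisors of 272:
284^1 ≡ 284 (mod 289)
284^2 ≡ 25 (mod 289)
284^4 ≡ 47 (mod 289)
284^8 ≡ 186 (mod 289)
284^16 ≡ 205 (mod 289)
284^17 ≡ 131 (mod 289)
284^34 ≡ 110 (mod 289)
284^68 ≡ 251 (mod 289)
284^136 ≡ 288 (mod 289)
284^272 ≡ 1 (mod 289) ✓
The smallest such exponent is 272, so the order of 284 is 272.

272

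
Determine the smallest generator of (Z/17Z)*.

3

φ(17) = 17 − 1 = 16 = 2^4.
g is a primitive root iff g^(16/q) ≢ 1 (mod 17) for each prime q ∈ {2}.
g = 2: 2^8 ≡ 1 — hits 1, so not a primitive root.
g = 3: 3^8 ≡ 16 — none is 1, so 3 is a primitive root.
The smallest primitive root modulo 17 is 3.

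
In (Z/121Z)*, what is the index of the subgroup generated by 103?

By Lagrange's theorem, ord_121(103) divides φ(121) = φ(11^2) = 11·(11−1) = 110 = 2 · 5 · 11.
Divisors of 110: 1, 2, 5, 10, 11, 22, 55, 110.
Compute 103^d (mod 121) for the divisors d until we hit 1:
103^1 ≡ 103 (mod 121)
103^2 ≡ 82 (mod 121)
103^5 ≡ 89 (mod 121)
103^10 ≡ 56 (mod 121)
103^11 ≡ 81 (mod 121)
103^22 ≡ 27 (mod 121)
103^55 ≡ 1 (mod 121) ✓
The order of 103 is 55, so the subgroup it generates has 55 elements.
Index = |(Z/121Z)^×| / |⟨103⟩| = 110 / 55 = 2.

2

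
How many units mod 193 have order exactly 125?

φ(193) = 193 − 1 = 192 = 2^6 · 3.
In a cyclic group of order 192, there are φ(d) elements of order d for each divisor d of 192, and zero for non-divisors.
Since 125 ∤ 192, the count is 0.

0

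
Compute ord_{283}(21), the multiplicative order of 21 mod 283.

ord(21) | φ(283) = 283 − 1 = 282 = 2 · 3 · 47.
Divisors of 282: 1, 2, 3, 6, 47, 94, 141, 282.
Evaluate successive powers at the divisors of 282:
21^1 ≡ 21 (mod 283)
21^2 ≡ 158 (mod 283)
21^3 ≡ 205 (mod 283)
21^6 ≡ 141 (mod 283)
21^47 ≡ 282 (mod 283)
21^94 ≡ 1 (mod 283) ✓
Therefore the multiplicative order of 21 modulo 283 is 94.

94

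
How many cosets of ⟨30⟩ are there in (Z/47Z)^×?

1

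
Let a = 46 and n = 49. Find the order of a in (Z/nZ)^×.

ord(46) | φ(49) = φ(7^2) = 7·(7−1) = 42 = 2 · 3 · 7.
Divisors of 42: 1, 2, 3, 6, 7, 14, 21, 42.
Test each divisor d:
46^1 ≡ 46 (mod 49)
46^2 ≡ 9 (mod 49)
46^3 ≡ 22 (mod 49)
46^6 ≡ 43 (mod 49)
46^7 ≡ 18 (mod 49)
46^14 ≡ 30 (mod 49)
46^21 ≡ 1 (mod 49) ✓
So ord_49(46) = 21.

21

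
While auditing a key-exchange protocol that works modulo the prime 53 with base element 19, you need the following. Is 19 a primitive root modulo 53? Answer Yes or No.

Yes

φ(53) = 53 − 1 = 52 = 2^2 · 13.
It suffices to check that the order of 19 is not a proper divisor of 52: compute 19^(52/q) for q ∈ {2, 13}.
19^26 ≡ 52 (mod 53)  [q = 2: ≢ 1 ✓]
19^4 ≡ 47 (mod 53)  [q = 13: ≢ 1 ✓]
All checks pass, so 19 has order 52 and is a primitive root modulo 53.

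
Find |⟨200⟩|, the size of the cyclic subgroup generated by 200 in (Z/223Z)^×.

111

Since 200 ∈ (Z/223Z)^×, its order divides φ(223) = 223 − 1 = 222 = 2 · 3 · 37.
Divisors of 222: 1, 2, 3, 6, 37, 74, 111, 222.
Compute 200^d (mod 223) for the divisors d until we hit 1:
200^1 ≡ 200 (mod 223)
200^2 ≡ 83 (mod 223)
200^3 ≡ 98 (mod 223)
200^6 ≡ 15 (mod 223)
200^37 ≡ 39 (mod 223)
200^74 ≡ 183 (mod 223)
200^111 ≡ 1 (mod 223) ✓
So ord_223(200) = 111.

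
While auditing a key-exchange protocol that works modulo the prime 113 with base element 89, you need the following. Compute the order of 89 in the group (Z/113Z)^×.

Since 89 ∈ (Z/113Z)^×, its order divides φ(113) = 113 − 1 = 112 = 2^4 · 7.
Divisors of 112: 1, 2, 4, 7, 8, 14, 16, 28, 56, 112.
Test each divisor d:
89^1 ≡ 89 (mod 113)
89^2 ≡ 11 (mod 113)
89^4 ≡ 8 (mod 113)
89^7 ≡ 35 (mod 113)
89^8 ≡ 64 (mod 113)
89^14 ≡ 95 (mod 113)
89^16 ≡ 28 (mod 113)
89^28 ≡ 98 (mod 113)
89^56 ≡ 112 (mod 113)
89^112 ≡ 1 (mod 113) ✓
Therefore the multiplicative order of 89 modulo 113 is 112.

112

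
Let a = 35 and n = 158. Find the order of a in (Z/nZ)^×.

The order of 35 must divide φ(158) = φ(2)·φ(79) = 1·78 = 78 = 2 · 3 · 13.
Divisors of 78: 1, 2, 3, 6, 13, 26, 39, 78.
Test each divisor d:
35^1 ≡ 35 (mod 158)
35^2 ≡ 119 (mod 158)
35^3 ≡ 57 (mod 158)
35^6 ≡ 89 (mod 158)
35^13 ≡ 103 (mod 158)
35^26 ≡ 23 (mod 158)
35^39 ≡ 157 (mod 158)
35^78 ≡ 1 (mod 158) ✓
The smallest such exponent is 78, so the order of 35 is 78.

78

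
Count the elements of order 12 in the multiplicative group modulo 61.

φ(61) = 61 − 1 = 60 = 2^2 · 3 · 5.
Since (Z/61Z)^× is cyclic of order 60, the number of elements of order d is φ(d) when d | 60 and 0 otherwise.
12 = 2^2 · 3 divides 60, and φ(12) = 4.

4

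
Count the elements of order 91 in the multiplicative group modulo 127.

0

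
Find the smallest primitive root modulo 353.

3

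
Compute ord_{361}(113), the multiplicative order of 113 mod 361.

38

Since 113 ∈ (Z/361Z)^×, its order divides φ(361) = φ(19^2) = 19·(19−1) = 342 = 2 · 3^2 · 19.
Divisors of 342: 1, 2, 3, 6, 9, 18, 19, 38, 57, 114, 171, 342.
Compute 113^d (mod 361) for the divisors d until we hit 1:
113^1 ≡ 113 (mod 361)
113^2 ≡ 134 (mod 361)
113^3 ≡ 341 (mod 361)
113^6 ≡ 39 (mod 361)
113^9 ≡ 303 (mod 361)
113^18 ≡ 115 (mod 361)
113^19 ≡ 360 (mod 361)
113^38 ≡ 1 (mod 361) ✓
The smallest such exponent is 38, so the order of 113 is 38.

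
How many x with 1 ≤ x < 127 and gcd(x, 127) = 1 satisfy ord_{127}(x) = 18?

φ(127) = 127 − 1 = 126 = 2 · 3^2 · 7.
(Z/127Z)^× is cyclic (|G| = 126); a cyclic group of order m has exactly φ(d) elements of each order d | m, and none otherwise.
18 = 2 · 3^2 divides 126, and φ(18) = 6.

6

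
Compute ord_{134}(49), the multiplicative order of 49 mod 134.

33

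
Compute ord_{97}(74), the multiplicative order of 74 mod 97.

By Lagrange's theorem, ord_97(74) divides φ(97) = 97 − 1 = 96 = 2^5 · 3.
Divisors of 96: 1, 2, 3, 4, 6, 8, 12, 16, 24, 32, 48, 96.
Test each divisor d:
74^1 ≡ 74 (mod 97)
74^2 ≡ 44 (mod 97)
74^3 ≡ 55 (mod 97)
74^4 ≡ 93 (mod 97)
74^6 ≡ 18 (mod 97)
74^8 ≡ 16 (mod 97)
74^12 ≡ 33 (mod 97)
74^16 ≡ 62 (mod 97)
74^24 ≡ 22 (mod 97)
74^32 ≡ 61 (mod 97)
74^48 ≡ 96 (mod 97)
74^96 ≡ 1 (mod 97) ✓
So ord_97(74) = 96.

96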